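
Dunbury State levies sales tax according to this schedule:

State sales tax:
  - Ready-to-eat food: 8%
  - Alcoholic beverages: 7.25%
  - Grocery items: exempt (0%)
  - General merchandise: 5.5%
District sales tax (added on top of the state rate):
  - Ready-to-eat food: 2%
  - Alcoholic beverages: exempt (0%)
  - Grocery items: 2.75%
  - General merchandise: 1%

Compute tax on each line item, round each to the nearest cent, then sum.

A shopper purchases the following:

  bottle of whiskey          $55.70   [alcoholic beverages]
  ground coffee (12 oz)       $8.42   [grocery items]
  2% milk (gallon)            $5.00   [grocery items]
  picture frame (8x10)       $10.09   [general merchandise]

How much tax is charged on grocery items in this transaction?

Ground coffee (12 oz) $8.42: grocery items → 0% + 2.75% district = 2.75% → $0.23
2% milk (gallon) $5.00: grocery items → 0% + 2.75% district = 2.75% → $0.14
Tax on grocery items = $0.23 + $0.14 = $0.37

$0.37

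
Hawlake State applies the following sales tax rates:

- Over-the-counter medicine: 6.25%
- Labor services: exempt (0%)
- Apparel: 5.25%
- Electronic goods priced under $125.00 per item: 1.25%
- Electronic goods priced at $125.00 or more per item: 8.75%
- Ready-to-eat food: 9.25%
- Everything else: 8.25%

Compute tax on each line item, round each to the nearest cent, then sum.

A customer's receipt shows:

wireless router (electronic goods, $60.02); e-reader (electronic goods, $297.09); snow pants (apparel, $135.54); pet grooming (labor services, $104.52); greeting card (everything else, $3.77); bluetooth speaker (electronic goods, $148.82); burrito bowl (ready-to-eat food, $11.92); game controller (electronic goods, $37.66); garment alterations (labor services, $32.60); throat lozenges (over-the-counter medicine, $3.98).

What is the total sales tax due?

Wireless router $60.02: electronic goods, under $125.00 → 1.25% → $0.75
E-reader $297.09: electronic goods, $125.00 or more → 8.75% → $26.00
Snow pants $135.54: apparel → 5.25% → $7.12
Pet grooming $104.52: labor services → 0% → $0.00
Greeting card $3.77: everything else → 8.25% → $0.31
Bluetooth speaker $148.82: electronic goods, $125.00 or more → 8.75% → $13.02
Burrito bowl $11.92: ready-to-eat food → 9.25% → $1.10
Game controller $37.66: electronic goods, under $125.00 → 1.25% → $0.47
Garment alterations $32.60: labor services → 0% → $0.00
Throat lozenges $3.98: over-the-counter medicine → 6.25% → $0.25
Total tax = $0.75 + $26.00 + $7.12 + $0.31 + $13.02 + $1.10 + $0.47 + $0.25 = $49.02

$49.02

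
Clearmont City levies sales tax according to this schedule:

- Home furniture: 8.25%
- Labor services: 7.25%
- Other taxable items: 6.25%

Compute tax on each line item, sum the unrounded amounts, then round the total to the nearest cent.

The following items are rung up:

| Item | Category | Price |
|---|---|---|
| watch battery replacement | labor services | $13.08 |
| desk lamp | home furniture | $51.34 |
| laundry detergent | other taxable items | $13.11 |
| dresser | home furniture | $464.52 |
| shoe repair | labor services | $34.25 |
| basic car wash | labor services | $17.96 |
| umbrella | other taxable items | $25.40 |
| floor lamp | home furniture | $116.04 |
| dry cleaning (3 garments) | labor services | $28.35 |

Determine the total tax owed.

$61.33

Watch battery replacement $13.08: labor services → 7.25% → $0.9483
Desk lamp $51.34: home furniture → 8.25% → $4.23555
Laundry detergent $13.11: other taxable items → 6.25% → $0.819375
Dresser $464.52: home furniture → 8.25% → $38.3229
Shoe repair $34.25: labor services → 7.25% → $2.483125
Basic car wash $17.96: labor services → 7.25% → $1.3021
Umbrella $25.40: other taxable items → 6.25% → $1.5875
Floor lamp $116.04: home furniture → 8.25% → $9.5733
Dry cleaning (3 garments) $28.35: labor services → 7.25% → $2.055375
Unrounded tax sum = $61.327525 → $61.33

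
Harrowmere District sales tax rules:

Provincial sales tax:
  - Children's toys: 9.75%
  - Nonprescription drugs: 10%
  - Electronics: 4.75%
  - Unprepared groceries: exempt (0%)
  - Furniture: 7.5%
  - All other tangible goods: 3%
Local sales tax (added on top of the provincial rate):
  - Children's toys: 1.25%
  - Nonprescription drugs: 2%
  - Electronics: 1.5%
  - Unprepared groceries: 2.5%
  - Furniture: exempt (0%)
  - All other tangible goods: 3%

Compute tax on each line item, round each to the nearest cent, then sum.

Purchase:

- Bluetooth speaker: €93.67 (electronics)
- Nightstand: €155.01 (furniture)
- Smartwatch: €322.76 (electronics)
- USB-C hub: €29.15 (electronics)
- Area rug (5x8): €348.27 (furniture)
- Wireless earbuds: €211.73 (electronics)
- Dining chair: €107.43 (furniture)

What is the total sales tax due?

€86.88

Bluetooth speaker €93.67: electronics → 4.75% + 1.5% local = 6.25% → €5.85
Nightstand €155.01: furniture → 7.5% + 0% local = 7.5% → €11.63
Smartwatch €322.76: electronics → 4.75% + 1.5% local = 6.25% → €20.17
USB-C hub €29.15: electronics → 4.75% + 1.5% local = 6.25% → €1.82
Area rug (5x8) €348.27: furniture → 7.5% + 0% local = 7.5% → €26.12
Wireless earbuds €211.73: electronics → 4.75% + 1.5% local = 6.25% → €13.23
Dining chair €107.43: furniture → 7.5% + 0% local = 7.5% → €8.06
Total tax = €5.85 + €11.63 + €20.17 + €1.82 + €26.12 + €13.23 + €8.06 = €86.88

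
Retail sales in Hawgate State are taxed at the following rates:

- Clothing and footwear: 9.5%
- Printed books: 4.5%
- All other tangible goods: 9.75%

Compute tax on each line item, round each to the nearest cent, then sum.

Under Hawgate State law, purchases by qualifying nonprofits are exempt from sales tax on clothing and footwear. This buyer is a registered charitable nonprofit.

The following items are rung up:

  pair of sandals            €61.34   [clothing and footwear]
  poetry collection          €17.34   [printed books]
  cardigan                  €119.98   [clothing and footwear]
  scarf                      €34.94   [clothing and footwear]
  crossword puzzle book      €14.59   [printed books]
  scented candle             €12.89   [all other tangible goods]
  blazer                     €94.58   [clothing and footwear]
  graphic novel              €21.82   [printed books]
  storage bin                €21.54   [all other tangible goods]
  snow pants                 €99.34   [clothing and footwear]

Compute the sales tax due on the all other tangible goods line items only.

Scented candle €12.89: all other tangible goods → 9.75% → €1.26
Storage bin €21.54: all other tangible goods → 9.75% → €2.10
Tax on all other tangible goods = €1.26 + €2.10 = €3.36

€3.36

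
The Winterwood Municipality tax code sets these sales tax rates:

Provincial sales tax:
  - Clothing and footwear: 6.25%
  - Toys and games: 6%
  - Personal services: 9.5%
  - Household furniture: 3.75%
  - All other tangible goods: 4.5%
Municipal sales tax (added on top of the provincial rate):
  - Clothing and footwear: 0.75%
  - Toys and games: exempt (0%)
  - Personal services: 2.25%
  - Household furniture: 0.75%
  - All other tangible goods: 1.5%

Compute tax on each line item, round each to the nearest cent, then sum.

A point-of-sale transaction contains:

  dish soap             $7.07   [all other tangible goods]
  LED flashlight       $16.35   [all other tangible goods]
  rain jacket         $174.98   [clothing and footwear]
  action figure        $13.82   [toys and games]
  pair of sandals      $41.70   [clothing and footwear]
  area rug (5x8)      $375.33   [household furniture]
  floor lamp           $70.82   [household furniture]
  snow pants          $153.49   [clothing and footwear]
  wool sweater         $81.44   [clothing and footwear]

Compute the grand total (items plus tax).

$988.92

Dish soap $7.07: all other tangible goods → 4.5% + 1.5% municipal = 6% → $0.42
LED flashlight $16.35: all other tangible goods → 4.5% + 1.5% municipal = 6% → $0.98
Rain jacket $174.98: clothing and footwear → 6.25% + 0.75% municipal = 7% → $12.25
Action figure $13.82: toys and games → 6% + 0% municipal = 6% → $0.83
Pair of sandals $41.70: clothing and footwear → 6.25% + 0.75% municipal = 7% → $2.92
Area rug (5x8) $375.33: household furniture → 3.75% + 0.75% municipal = 4.5% → $16.89
Floor lamp $70.82: household furniture → 3.75% + 0.75% municipal = 4.5% → $3.19
Snow pants $153.49: clothing and footwear → 6.25% + 0.75% municipal = 7% → $10.74
Wool sweater $81.44: clothing and footwear → 6.25% + 0.75% municipal = 7% → $5.70
Subtotal = $935.00; tax = $53.92; total due = $988.92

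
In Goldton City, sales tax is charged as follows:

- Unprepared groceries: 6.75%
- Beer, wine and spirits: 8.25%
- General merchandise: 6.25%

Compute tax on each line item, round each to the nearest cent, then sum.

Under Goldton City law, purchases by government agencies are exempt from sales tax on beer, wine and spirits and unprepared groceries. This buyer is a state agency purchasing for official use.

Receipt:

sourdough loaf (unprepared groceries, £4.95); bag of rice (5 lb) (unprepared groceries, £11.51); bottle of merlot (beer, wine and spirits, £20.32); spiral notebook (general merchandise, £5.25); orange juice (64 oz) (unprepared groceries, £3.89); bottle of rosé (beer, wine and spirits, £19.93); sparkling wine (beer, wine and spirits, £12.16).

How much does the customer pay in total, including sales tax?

£78.34

Sourdough loaf £4.95: unprepared groceries, buyer-exempt → 0% → £0.00
Bag of rice (5 lb) £11.51: unprepared groceries, buyer-exempt → 0% → £0.00
Bottle of merlot £20.32: beer, wine and spirits, buyer-exempt → 0% → £0.00
Spiral notebook £5.25: general merchandise → 6.25% → £0.33
Orange juice (64 oz) £3.89: unprepared groceries, buyer-exempt → 0% → £0.00
Bottle of rosé £19.93: beer, wine and spirits, buyer-exempt → 0% → £0.00
Sparkling wine £12.16: beer, wine and spirits, buyer-exempt → 0% → £0.00
Subtotal = £78.01; tax = £0.33; total due = £78.34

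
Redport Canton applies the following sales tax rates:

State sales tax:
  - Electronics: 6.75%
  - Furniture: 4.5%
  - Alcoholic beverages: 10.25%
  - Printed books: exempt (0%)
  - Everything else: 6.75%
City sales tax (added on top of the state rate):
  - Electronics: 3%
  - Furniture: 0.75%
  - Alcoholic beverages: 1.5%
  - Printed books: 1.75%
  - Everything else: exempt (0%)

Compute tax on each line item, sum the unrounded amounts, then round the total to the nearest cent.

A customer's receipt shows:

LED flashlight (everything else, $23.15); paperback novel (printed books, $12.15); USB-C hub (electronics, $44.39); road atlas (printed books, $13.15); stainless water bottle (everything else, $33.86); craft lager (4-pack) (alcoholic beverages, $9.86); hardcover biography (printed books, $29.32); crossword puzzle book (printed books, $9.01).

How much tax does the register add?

$10.45

LED flashlight $23.15: everything else → 6.75% + 0% city = 6.75% → $1.562625
Paperback novel $12.15: printed books → 0% + 1.75% city = 1.75% → $0.212625
USB-C hub $44.39: electronics → 6.75% + 3% city = 9.75% → $4.328025
Road atlas $13.15: printed books → 0% + 1.75% city = 1.75% → $0.230125
Stainless water bottle $33.86: everything else → 6.75% + 0% city = 6.75% → $2.28555
Craft lager (4-pack) $9.86: alcoholic beverages → 10.25% + 1.5% city = 11.75% → $1.15855
Hardcover biography $29.32: printed books → 0% + 1.75% city = 1.75% → $0.5131
Crossword puzzle book $9.01: printed books → 0% + 1.75% city = 1.75% → $0.157675
Unrounded tax sum = $10.448275 → $10.45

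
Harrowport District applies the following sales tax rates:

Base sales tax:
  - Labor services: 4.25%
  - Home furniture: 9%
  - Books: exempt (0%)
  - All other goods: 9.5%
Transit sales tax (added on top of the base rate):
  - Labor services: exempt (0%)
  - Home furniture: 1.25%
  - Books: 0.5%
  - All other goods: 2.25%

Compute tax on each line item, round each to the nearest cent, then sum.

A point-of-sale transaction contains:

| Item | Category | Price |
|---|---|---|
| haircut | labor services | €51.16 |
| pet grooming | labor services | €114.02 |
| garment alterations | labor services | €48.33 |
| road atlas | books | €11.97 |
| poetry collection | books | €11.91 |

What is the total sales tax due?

Haircut €51.16: labor services → 4.25% + 0% transit = 4.25% → €2.17
Pet grooming €114.02: labor services → 4.25% + 0% transit = 4.25% → €4.85
Garment alterations €48.33: labor services → 4.25% + 0% transit = 4.25% → €2.05
Road atlas €11.97: books → 0% + 0.5% transit = 0.5% → €0.06
Poetry collection €11.91: books → 0% + 0.5% transit = 0.5% → €0.06
Total tax = €2.17 + €4.85 + €2.05 + €0.06 + €0.06 = €9.19

€9.19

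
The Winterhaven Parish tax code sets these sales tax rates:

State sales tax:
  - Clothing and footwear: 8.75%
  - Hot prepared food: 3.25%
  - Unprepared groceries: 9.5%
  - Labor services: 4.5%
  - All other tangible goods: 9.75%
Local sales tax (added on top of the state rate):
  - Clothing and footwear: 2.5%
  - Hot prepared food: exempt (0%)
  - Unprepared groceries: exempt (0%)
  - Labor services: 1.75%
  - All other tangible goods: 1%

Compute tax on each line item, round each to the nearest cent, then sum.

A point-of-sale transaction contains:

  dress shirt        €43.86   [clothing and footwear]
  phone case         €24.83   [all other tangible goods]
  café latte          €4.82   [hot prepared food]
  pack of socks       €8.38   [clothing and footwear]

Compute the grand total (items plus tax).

€90.59

Dress shirt €43.86: clothing and footwear → 8.75% + 2.5% local = 11.25% → €4.93
Phone case €24.83: all other tangible goods → 9.75% + 1% local = 10.75% → €2.67
Café latte €4.82: hot prepared food → 3.25% + 0% local = 3.25% → €0.16
Pack of socks €8.38: clothing and footwear → 8.75% + 2.5% local = 11.25% → €0.94
Subtotal = €81.89; tax = €8.70; total due = €90.59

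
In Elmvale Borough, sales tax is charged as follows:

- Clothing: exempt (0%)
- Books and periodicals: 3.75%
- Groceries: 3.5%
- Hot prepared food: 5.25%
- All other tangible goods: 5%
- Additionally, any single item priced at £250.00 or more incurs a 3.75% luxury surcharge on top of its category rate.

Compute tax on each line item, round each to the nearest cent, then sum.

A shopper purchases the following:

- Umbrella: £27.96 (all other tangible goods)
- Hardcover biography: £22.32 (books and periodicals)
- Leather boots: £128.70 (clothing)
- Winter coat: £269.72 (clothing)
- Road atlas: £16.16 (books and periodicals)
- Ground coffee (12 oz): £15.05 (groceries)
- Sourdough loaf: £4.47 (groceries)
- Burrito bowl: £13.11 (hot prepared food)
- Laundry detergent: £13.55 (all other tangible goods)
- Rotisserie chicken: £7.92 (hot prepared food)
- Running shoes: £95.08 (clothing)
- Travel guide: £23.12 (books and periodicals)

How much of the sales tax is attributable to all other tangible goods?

Umbrella £27.96: all other tangible goods → 5% → £1.40
Laundry detergent £13.55: all other tangible goods → 5% → £0.68
Tax on all other tangible goods = £1.40 + £0.68 = £2.08

£2.08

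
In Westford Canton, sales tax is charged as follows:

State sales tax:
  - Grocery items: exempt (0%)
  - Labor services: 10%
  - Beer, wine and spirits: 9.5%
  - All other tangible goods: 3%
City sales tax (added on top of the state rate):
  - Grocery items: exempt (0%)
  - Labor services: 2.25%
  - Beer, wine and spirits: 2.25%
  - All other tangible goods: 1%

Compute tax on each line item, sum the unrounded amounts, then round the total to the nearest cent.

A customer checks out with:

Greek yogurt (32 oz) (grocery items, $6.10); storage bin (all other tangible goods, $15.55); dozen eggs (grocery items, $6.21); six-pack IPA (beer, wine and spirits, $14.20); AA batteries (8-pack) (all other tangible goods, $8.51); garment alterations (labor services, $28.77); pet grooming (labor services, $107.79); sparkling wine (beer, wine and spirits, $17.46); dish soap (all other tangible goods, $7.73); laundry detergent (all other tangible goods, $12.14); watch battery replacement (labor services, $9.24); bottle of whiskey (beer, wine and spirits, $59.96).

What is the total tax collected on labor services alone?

$17.86

Garment alterations $28.77: labor services → 10% + 2.25% city = 12.25% → $3.524325
Pet grooming $107.79: labor services → 10% + 2.25% city = 12.25% → $13.204275
Watch battery replacement $9.24: labor services → 10% + 2.25% city = 12.25% → $1.1319
Tax on labor services: unrounded sum = $17.8605 → $17.86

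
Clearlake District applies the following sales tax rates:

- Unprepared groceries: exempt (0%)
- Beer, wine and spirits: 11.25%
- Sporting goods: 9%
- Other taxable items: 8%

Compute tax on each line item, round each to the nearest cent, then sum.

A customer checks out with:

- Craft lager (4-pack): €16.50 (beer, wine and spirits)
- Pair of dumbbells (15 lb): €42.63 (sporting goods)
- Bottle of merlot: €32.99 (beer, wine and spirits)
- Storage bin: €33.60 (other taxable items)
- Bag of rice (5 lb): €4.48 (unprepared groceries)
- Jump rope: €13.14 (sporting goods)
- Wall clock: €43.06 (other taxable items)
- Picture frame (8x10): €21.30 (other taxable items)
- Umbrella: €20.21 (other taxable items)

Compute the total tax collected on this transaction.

€20.04

Craft lager (4-pack) €16.50: beer, wine and spirits → 11.25% → €1.86
Pair of dumbbells (15 lb) €42.63: sporting goods → 9% → €3.84
Bottle of merlot €32.99: beer, wine and spirits → 11.25% → €3.71
Storage bin €33.60: other taxable items → 8% → €2.69
Bag of rice (5 lb) €4.48: unprepared groceries → 0% → €0.00
Jump rope €13.14: sporting goods → 9% → €1.18
Wall clock €43.06: other taxable items → 8% → €3.44
Picture frame (8x10) €21.30: other taxable items → 8% → €1.70
Umbrella €20.21: other taxable items → 8% → €1.62
Total tax = €1.86 + €3.84 + €3.71 + €2.69 + €1.18 + €3.44 + €1.70 + €1.62 = €20.04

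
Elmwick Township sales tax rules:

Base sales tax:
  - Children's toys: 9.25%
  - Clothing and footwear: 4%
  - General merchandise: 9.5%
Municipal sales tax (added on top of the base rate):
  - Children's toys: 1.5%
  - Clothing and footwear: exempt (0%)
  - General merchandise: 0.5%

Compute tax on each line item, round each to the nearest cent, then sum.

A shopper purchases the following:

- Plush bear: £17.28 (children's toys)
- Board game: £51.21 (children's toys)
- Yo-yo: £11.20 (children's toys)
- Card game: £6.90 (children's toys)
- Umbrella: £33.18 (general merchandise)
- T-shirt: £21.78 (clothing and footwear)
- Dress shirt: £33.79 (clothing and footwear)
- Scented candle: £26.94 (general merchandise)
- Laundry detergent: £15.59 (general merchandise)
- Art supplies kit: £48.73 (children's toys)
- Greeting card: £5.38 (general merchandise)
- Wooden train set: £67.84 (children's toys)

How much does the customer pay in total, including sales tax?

£371.99

Plush bear £17.28: children's toys → 9.25% + 1.5% municipal = 10.75% → £1.86
Board game £51.21: children's toys → 9.25% + 1.5% municipal = 10.75% → £5.51
Yo-yo £11.20: children's toys → 9.25% + 1.5% municipal = 10.75% → £1.20
Card game £6.90: children's toys → 9.25% + 1.5% municipal = 10.75% → £0.74
Umbrella £33.18: general merchandise → 9.5% + 0.5% municipal = 10% → £3.32
T-shirt £21.78: clothing and footwear → 4% + 0% municipal = 4% → £0.87
Dress shirt £33.79: clothing and footwear → 4% + 0% municipal = 4% → £1.35
Scented candle £26.94: general merchandise → 9.5% + 0.5% municipal = 10% → £2.69
Laundry detergent £15.59: general merchandise → 9.5% + 0.5% municipal = 10% → £1.56
Art supplies kit £48.73: children's toys → 9.25% + 1.5% municipal = 10.75% → £5.24
Greeting card £5.38: general merchandise → 9.5% + 0.5% municipal = 10% → £0.54
Wooden train set £67.84: children's toys → 9.25% + 1.5% municipal = 10.75% → £7.29
Subtotal = £339.82; tax = £32.17; total due = £371.99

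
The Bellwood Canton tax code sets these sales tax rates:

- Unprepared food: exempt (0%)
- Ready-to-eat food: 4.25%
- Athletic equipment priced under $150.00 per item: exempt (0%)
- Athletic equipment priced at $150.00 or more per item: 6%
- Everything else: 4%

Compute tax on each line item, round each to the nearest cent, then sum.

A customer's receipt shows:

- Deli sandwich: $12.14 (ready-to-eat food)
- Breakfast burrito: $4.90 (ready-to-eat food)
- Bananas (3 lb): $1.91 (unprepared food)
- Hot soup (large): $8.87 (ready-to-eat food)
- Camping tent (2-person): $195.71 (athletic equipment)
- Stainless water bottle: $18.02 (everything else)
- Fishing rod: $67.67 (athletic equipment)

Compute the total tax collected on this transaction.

Deli sandwich $12.14: ready-to-eat food → 4.25% → $0.52
Breakfast burrito $4.90: ready-to-eat food → 4.25% → $0.21
Bananas (3 lb) $1.91: unprepared food → 0% → $0.00
Hot soup (large) $8.87: ready-to-eat food → 4.25% → $0.38
Camping tent (2-person) $195.71: athletic equipment, $150.00 or more → 6% → $11.74
Stainless water bottle $18.02: everything else → 4% → $0.72
Fishing rod $67.67: athletic equipment, under $150.00 → 0% → $0.00
Total tax = $0.52 + $0.21 + $0.38 + $11.74 + $0.72 = $13.57

$13.57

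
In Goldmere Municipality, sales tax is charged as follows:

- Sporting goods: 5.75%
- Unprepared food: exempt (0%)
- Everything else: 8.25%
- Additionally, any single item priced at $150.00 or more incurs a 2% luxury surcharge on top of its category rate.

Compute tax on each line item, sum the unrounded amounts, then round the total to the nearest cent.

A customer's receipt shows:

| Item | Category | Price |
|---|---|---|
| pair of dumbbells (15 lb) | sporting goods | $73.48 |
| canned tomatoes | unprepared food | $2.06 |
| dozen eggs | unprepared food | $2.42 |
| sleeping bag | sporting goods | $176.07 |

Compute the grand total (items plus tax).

$271.90

Pair of dumbbells (15 lb) $73.48: sporting goods → 5.75% → $4.2251
Canned tomatoes $2.06: unprepared food → 0% → $0.00
Dozen eggs $2.42: unprepared food → 0% → $0.00
Sleeping bag $176.07: sporting goods → 5.75% + 2% surcharge = 7.75% → $13.645425
Subtotal = $254.03; unrounded tax = $17.870525 → $17.87; total due = $271.90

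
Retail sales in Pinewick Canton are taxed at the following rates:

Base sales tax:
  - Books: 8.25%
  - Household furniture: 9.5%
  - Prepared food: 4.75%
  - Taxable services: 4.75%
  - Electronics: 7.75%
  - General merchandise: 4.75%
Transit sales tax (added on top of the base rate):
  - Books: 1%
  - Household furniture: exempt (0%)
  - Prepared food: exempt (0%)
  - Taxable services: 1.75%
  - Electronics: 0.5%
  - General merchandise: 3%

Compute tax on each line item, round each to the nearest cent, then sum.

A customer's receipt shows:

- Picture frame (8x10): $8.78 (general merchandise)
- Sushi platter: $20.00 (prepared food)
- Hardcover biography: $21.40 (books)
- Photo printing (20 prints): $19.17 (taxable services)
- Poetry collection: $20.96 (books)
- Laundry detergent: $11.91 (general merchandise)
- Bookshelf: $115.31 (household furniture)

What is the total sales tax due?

$18.67

Picture frame (8x10) $8.78: general merchandise → 4.75% + 3% transit = 7.75% → $0.68
Sushi platter $20.00: prepared food → 4.75% + 0% transit = 4.75% → $0.95
Hardcover biography $21.40: books → 8.25% + 1% transit = 9.25% → $1.98
Photo printing (20 prints) $19.17: taxable services → 4.75% + 1.75% transit = 6.5% → $1.25
Poetry collection $20.96: books → 8.25% + 1% transit = 9.25% → $1.94
Laundry detergent $11.91: general merchandise → 4.75% + 3% transit = 7.75% → $0.92
Bookshelf $115.31: household furniture → 9.5% + 0% transit = 9.5% → $10.95
Total tax = $0.68 + $0.95 + $1.98 + $1.25 + $1.94 + $0.92 + $10.95 = $18.67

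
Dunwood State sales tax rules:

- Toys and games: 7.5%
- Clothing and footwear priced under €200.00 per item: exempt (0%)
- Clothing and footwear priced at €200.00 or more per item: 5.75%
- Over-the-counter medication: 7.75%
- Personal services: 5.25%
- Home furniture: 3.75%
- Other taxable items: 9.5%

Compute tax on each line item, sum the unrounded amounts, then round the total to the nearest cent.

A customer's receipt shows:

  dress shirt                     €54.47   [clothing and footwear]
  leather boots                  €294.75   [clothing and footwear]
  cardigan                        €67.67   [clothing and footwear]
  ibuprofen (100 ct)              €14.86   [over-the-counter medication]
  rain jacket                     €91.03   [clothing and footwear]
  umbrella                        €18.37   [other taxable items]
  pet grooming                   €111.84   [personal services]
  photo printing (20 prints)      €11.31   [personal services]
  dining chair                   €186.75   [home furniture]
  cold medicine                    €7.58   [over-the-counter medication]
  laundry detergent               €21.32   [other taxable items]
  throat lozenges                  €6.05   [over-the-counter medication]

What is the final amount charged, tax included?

Dress shirt €54.47: clothing and footwear, under €200.00 → 0% → €0.00
Leather boots €294.75: clothing and footwear, €200.00 or more → 5.75% → €16.948125
Cardigan €67.67: clothing and footwear, under €200.00 → 0% → €0.00
Ibuprofen (100 ct) €14.86: over-the-counter medication → 7.75% → €1.15165
Rain jacket €91.03: clothing and footwear, under €200.00 → 0% → €0.00
Umbrella €18.37: other taxable items → 9.5% → €1.74515
Pet grooming €111.84: personal services → 5.25% → €5.8716
Photo printing (20 prints) €11.31: personal services → 5.25% → €0.593775
Dining chair €186.75: home furniture → 3.75% → €7.003125
Cold medicine €7.58: over-the-counter medication → 7.75% → €0.58745
Laundry detergent €21.32: other taxable items → 9.5% → €2.0254
Throat lozenges €6.05: over-the-counter medication → 7.75% → €0.468875
Subtotal = €886.00; unrounded tax = €36.39515 → €36.40; total due = €922.40

€922.40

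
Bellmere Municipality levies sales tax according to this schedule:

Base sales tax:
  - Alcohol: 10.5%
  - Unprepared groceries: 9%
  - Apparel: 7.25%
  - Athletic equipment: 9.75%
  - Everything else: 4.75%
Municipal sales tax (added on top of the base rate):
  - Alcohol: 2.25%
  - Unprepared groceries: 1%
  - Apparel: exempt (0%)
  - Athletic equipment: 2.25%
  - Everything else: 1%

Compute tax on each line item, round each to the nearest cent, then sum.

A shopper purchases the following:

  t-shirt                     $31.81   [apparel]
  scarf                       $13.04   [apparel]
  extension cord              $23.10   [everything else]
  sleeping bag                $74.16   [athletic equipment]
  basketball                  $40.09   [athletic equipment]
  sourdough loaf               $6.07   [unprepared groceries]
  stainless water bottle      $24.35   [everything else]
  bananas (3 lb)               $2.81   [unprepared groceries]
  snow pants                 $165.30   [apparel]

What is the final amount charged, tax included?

T-shirt $31.81: apparel → 7.25% + 0% municipal = 7.25% → $2.31
Scarf $13.04: apparel → 7.25% + 0% municipal = 7.25% → $0.95
Extension cord $23.10: everything else → 4.75% + 1% municipal = 5.75% → $1.33
Sleeping bag $74.16: athletic equipment → 9.75% + 2.25% municipal = 12% → $8.90
Basketball $40.09: athletic equipment → 9.75% + 2.25% municipal = 12% → $4.81
Sourdough loaf $6.07: unprepared groceries → 9% + 1% municipal = 10% → $0.61
Stainless water bottle $24.35: everything else → 4.75% + 1% municipal = 5.75% → $1.40
Bananas (3 lb) $2.81: unprepared groceries → 9% + 1% municipal = 10% → $0.28
Snow pants $165.30: apparel → 7.25% + 0% municipal = 7.25% → $11.98
Subtotal = $380.73; tax = $32.57; total due = $413.30

$413.30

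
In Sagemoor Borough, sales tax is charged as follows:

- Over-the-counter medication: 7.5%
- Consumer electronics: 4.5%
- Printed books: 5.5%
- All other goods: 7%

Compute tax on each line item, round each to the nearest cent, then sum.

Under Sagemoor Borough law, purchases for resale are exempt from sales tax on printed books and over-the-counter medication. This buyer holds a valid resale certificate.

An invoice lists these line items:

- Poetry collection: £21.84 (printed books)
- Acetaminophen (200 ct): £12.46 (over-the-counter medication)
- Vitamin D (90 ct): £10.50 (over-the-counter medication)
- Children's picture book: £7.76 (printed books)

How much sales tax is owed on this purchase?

£0.00

Poetry collection £21.84: printed books, buyer-exempt → 0% → £0.00
Acetaminophen (200 ct) £12.46: over-the-counter medication, buyer-exempt → 0% → £0.00
Vitamin D (90 ct) £10.50: over-the-counter medication, buyer-exempt → 0% → £0.00
Children's picture book £7.76: printed books, buyer-exempt → 0% → £0.00
Total tax = £0.00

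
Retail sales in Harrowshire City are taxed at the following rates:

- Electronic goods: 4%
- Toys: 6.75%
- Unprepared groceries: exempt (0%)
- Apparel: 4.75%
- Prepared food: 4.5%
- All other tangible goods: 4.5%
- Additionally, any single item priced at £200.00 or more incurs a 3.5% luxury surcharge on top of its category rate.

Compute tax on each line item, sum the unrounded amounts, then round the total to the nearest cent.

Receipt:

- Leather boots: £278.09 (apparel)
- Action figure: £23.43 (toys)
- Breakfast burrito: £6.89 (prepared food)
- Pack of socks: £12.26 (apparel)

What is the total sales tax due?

Leather boots £278.09: apparel → 4.75% + 3.5% surcharge = 8.25% → £22.942425
Action figure £23.43: toys → 6.75% → £1.581525
Breakfast burrito £6.89: prepared food → 4.5% → £0.31005
Pack of socks £12.26: apparel → 4.75% → £0.58235
Unrounded tax sum = £25.41635 → £25.42

£25.42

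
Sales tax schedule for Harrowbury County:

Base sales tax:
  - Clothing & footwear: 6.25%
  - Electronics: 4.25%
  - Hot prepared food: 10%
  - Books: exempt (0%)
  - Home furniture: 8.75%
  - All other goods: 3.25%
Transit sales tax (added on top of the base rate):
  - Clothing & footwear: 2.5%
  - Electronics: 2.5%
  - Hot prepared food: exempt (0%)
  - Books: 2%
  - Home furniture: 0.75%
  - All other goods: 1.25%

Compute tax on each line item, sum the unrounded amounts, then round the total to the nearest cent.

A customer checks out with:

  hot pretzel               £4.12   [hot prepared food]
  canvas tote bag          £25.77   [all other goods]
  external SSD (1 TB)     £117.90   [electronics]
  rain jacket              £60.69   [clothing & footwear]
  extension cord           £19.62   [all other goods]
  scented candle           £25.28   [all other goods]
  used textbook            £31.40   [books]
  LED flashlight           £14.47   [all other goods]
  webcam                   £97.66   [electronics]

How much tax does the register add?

Hot pretzel £4.12: hot prepared food → 10% + 0% transit = 10% → £0.412
Canvas tote bag £25.77: all other goods → 3.25% + 1.25% transit = 4.5% → £1.15965
External SSD (1 TB) £117.90: electronics → 4.25% + 2.5% transit = 6.75% → £7.95825
Rain jacket £60.69: clothing & footwear → 6.25% + 2.5% transit = 8.75% → £5.310375
Extension cord £19.62: all other goods → 3.25% + 1.25% transit = 4.5% → £0.8829
Scented candle £25.28: all other goods → 3.25% + 1.25% transit = 4.5% → £1.1376
Used textbook £31.40: books → 0% + 2% transit = 2% → £0.628
LED flashlight £14.47: all other goods → 3.25% + 1.25% transit = 4.5% → £0.65115
Webcam £97.66: electronics → 4.25% + 2.5% transit = 6.75% → £6.59205
Unrounded tax sum = £24.731975 → £24.73

£24.73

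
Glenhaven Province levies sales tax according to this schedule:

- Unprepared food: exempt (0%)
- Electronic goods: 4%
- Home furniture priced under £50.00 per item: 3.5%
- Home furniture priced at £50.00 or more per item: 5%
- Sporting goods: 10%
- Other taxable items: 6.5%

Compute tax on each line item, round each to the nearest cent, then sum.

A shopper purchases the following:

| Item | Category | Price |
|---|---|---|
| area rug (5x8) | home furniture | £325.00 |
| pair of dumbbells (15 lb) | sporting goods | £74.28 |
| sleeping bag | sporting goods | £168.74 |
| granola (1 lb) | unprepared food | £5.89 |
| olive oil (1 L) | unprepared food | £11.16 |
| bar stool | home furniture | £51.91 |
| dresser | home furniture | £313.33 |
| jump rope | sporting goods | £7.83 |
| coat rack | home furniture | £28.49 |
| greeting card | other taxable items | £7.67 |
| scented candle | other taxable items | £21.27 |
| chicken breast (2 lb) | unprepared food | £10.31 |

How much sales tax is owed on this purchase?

£62.48

Area rug (5x8) £325.00: home furniture, £50.00 or more → 5% → £16.25
Pair of dumbbells (15 lb) £74.28: sporting goods → 10% → £7.43
Sleeping bag £168.74: sporting goods → 10% → £16.87
Granola (1 lb) £5.89: unprepared food → 0% → £0.00
Olive oil (1 L) £11.16: unprepared food → 0% → £0.00
Bar stool £51.91: home furniture, £50.00 or more → 5% → £2.60
Dresser £313.33: home furniture, £50.00 or more → 5% → £15.67
Jump rope £7.83: sporting goods → 10% → £0.78
Coat rack £28.49: home furniture, under £50.00 → 3.5% → £1.00
Greeting card £7.67: other taxable items → 6.5% → £0.50
Scented candle £21.27: other taxable items → 6.5% → £1.38
Chicken breast (2 lb) £10.31: unprepared food → 0% → £0.00
Total tax = £16.25 + £7.43 + £16.87 + £2.60 + £15.67 + £0.78 + £1.00 + £0.50 + £1.38 = £62.48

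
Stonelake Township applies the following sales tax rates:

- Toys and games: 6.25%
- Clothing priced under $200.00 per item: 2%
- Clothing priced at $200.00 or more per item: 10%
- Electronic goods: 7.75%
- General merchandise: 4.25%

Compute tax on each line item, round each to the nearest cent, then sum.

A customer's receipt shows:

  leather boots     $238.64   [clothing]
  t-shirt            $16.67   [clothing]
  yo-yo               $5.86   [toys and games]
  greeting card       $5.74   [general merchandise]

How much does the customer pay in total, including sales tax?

$291.71

Leather boots $238.64: clothing, $200.00 or more → 10% → $23.86
T-shirt $16.67: clothing, under $200.00 → 2% → $0.33
Yo-yo $5.86: toys and games → 6.25% → $0.37
Greeting card $5.74: general merchandise → 4.25% → $0.24
Subtotal = $266.91; tax = $24.80; total due = $291.71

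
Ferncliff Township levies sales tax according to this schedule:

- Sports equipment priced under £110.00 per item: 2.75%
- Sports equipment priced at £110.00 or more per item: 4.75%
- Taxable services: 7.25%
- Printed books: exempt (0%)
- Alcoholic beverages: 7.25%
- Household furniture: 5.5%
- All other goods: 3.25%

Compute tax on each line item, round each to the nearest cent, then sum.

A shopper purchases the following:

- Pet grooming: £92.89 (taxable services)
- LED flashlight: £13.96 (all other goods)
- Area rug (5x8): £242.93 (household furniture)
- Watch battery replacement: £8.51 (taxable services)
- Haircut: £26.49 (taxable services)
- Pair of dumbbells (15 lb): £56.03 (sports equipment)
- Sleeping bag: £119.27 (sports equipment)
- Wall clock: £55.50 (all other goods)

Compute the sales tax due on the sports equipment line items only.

£7.21

Pair of dumbbells (15 lb) £56.03: sports equipment, under £110.00 → 2.75% → £1.54
Sleeping bag £119.27: sports equipment, £110.00 or more → 4.75% → £5.67
Tax on sports equipment = £1.54 + £5.67 = £7.21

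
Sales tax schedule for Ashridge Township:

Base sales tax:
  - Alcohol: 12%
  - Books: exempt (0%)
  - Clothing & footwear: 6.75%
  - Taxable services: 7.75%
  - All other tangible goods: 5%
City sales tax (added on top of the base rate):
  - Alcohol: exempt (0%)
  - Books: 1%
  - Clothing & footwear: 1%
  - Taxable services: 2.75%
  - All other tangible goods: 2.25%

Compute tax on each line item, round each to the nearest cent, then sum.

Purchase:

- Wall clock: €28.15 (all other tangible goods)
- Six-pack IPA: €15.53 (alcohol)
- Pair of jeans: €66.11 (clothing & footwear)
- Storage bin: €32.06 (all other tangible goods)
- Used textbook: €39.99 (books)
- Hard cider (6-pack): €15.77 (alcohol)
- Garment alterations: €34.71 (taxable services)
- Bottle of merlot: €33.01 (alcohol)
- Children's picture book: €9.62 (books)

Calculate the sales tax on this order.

Wall clock €28.15: all other tangible goods → 5% + 2.25% city = 7.25% → €2.04
Six-pack IPA €15.53: alcohol → 12% + 0% city = 12% → €1.86
Pair of jeans €66.11: clothing & footwear → 6.75% + 1% city = 7.75% → €5.12
Storage bin €32.06: all other tangible goods → 5% + 2.25% city = 7.25% → €2.32
Used textbook €39.99: books → 0% + 1% city = 1% → €0.40
Hard cider (6-pack) €15.77: alcohol → 12% + 0% city = 12% → €1.89
Garment alterations €34.71: taxable services → 7.75% + 2.75% city = 10.5% → €3.64
Bottle of merlot €33.01: alcohol → 12% + 0% city = 12% → €3.96
Children's picture book €9.62: books → 0% + 1% city = 1% → €0.10
Total tax = €2.04 + €1.86 + €5.12 + €2.32 + €0.40 + €1.89 + €3.64 + €3.96 + €0.10 = €21.33

€21.33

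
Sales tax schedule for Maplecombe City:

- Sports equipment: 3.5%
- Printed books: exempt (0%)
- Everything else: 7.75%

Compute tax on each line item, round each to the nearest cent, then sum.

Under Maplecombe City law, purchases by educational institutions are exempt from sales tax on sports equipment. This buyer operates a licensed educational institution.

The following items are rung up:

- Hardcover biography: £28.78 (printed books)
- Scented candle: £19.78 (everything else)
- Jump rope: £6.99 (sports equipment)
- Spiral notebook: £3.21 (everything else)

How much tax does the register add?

Hardcover biography £28.78: printed books → 0% → £0.00
Scented candle £19.78: everything else → 7.75% → £1.53
Jump rope £6.99: sports equipment, buyer-exempt → 0% → £0.00
Spiral notebook £3.21: everything else → 7.75% → £0.25
Total tax = £1.53 + £0.25 = £1.78

£1.78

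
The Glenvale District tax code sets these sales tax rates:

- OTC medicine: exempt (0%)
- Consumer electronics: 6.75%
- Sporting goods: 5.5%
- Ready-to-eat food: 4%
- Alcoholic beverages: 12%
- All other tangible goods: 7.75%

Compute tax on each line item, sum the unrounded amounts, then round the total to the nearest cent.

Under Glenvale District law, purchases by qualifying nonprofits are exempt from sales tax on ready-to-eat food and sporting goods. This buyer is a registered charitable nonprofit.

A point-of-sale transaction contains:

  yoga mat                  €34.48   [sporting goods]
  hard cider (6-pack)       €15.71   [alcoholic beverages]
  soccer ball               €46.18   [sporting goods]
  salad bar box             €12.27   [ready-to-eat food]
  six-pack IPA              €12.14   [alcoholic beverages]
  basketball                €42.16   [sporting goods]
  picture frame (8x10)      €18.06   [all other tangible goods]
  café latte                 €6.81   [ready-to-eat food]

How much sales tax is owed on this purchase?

€4.74

Yoga mat €34.48: sporting goods, buyer-exempt → 0% → €0.00
Hard cider (6-pack) €15.71: alcoholic beverages → 12% → €1.8852
Soccer ball €46.18: sporting goods, buyer-exempt → 0% → €0.00
Salad bar box €12.27: ready-to-eat food, buyer-exempt → 0% → €0.00
Six-pack IPA €12.14: alcoholic beverages → 12% → €1.4568
Basketball €42.16: sporting goods, buyer-exempt → 0% → €0.00
Picture frame (8x10) €18.06: all other tangible goods → 7.75% → €1.39965
Café latte €6.81: ready-to-eat food, buyer-exempt → 0% → €0.00
Unrounded tax sum = €4.74165 → €4.74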